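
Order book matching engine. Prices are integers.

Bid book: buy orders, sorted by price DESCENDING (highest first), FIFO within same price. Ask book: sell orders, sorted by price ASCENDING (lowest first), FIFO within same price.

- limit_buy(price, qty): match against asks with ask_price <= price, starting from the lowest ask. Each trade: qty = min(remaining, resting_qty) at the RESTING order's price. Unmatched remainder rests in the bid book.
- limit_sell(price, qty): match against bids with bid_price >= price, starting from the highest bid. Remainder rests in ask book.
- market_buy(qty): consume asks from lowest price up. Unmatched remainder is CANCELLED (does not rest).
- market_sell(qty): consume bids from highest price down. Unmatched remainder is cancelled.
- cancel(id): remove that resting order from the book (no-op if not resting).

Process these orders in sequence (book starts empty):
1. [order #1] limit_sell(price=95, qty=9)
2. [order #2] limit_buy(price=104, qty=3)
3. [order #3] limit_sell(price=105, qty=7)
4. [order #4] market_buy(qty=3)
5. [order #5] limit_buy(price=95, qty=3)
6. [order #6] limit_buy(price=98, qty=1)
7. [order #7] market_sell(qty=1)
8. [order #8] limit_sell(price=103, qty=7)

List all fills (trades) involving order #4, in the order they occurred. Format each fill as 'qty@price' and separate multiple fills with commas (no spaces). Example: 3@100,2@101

Answer: 3@95

Derivation:
After op 1 [order #1] limit_sell(price=95, qty=9): fills=none; bids=[-] asks=[#1:9@95]
After op 2 [order #2] limit_buy(price=104, qty=3): fills=#2x#1:3@95; bids=[-] asks=[#1:6@95]
After op 3 [order #3] limit_sell(price=105, qty=7): fills=none; bids=[-] asks=[#1:6@95 #3:7@105]
After op 4 [order #4] market_buy(qty=3): fills=#4x#1:3@95; bids=[-] asks=[#1:3@95 #3:7@105]
After op 5 [order #5] limit_buy(price=95, qty=3): fills=#5x#1:3@95; bids=[-] asks=[#3:7@105]
After op 6 [order #6] limit_buy(price=98, qty=1): fills=none; bids=[#6:1@98] asks=[#3:7@105]
After op 7 [order #7] market_sell(qty=1): fills=#6x#7:1@98; bids=[-] asks=[#3:7@105]
After op 8 [order #8] limit_sell(price=103, qty=7): fills=none; bids=[-] asks=[#8:7@103 #3:7@105]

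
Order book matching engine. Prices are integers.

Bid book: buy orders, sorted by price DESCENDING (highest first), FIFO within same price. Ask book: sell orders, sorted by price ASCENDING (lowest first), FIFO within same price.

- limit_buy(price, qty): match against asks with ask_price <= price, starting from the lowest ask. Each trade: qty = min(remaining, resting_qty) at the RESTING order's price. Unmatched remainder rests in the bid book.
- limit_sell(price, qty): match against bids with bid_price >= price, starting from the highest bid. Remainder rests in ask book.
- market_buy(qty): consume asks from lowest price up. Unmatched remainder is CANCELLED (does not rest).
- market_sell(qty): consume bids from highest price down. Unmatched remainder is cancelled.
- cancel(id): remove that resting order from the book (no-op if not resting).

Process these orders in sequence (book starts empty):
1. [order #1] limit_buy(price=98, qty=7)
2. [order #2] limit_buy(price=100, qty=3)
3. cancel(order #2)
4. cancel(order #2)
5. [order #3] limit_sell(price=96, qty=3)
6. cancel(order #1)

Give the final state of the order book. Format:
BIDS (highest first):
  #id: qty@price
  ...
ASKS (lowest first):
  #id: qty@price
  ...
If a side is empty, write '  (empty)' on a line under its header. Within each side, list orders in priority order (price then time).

Answer: BIDS (highest first):
  (empty)
ASKS (lowest first):
  (empty)

Derivation:
After op 1 [order #1] limit_buy(price=98, qty=7): fills=none; bids=[#1:7@98] asks=[-]
After op 2 [order #2] limit_buy(price=100, qty=3): fills=none; bids=[#2:3@100 #1:7@98] asks=[-]
After op 3 cancel(order #2): fills=none; bids=[#1:7@98] asks=[-]
After op 4 cancel(order #2): fills=none; bids=[#1:7@98] asks=[-]
After op 5 [order #3] limit_sell(price=96, qty=3): fills=#1x#3:3@98; bids=[#1:4@98] asks=[-]
After op 6 cancel(order #1): fills=none; bids=[-] asks=[-]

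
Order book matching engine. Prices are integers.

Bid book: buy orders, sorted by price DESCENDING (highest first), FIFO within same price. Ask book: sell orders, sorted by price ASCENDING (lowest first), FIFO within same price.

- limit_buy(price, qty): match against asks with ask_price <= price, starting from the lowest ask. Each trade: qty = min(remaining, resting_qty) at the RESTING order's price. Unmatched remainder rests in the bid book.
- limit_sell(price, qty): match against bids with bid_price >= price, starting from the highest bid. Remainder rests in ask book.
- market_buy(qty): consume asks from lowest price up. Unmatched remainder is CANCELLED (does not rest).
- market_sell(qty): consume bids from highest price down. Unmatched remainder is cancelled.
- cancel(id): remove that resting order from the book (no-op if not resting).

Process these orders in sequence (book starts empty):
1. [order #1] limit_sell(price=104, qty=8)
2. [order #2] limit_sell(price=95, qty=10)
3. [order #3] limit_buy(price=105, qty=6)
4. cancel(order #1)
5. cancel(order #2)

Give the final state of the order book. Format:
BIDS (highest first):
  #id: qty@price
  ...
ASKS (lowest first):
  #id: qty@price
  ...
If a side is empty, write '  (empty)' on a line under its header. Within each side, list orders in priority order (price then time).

Answer: BIDS (highest first):
  (empty)
ASKS (lowest first):
  (empty)

Derivation:
After op 1 [order #1] limit_sell(price=104, qty=8): fills=none; bids=[-] asks=[#1:8@104]
After op 2 [order #2] limit_sell(price=95, qty=10): fills=none; bids=[-] asks=[#2:10@95 #1:8@104]
After op 3 [order #3] limit_buy(price=105, qty=6): fills=#3x#2:6@95; bids=[-] asks=[#2:4@95 #1:8@104]
After op 4 cancel(order #1): fills=none; bids=[-] asks=[#2:4@95]
After op 5 cancel(order #2): fills=none; bids=[-] asks=[-]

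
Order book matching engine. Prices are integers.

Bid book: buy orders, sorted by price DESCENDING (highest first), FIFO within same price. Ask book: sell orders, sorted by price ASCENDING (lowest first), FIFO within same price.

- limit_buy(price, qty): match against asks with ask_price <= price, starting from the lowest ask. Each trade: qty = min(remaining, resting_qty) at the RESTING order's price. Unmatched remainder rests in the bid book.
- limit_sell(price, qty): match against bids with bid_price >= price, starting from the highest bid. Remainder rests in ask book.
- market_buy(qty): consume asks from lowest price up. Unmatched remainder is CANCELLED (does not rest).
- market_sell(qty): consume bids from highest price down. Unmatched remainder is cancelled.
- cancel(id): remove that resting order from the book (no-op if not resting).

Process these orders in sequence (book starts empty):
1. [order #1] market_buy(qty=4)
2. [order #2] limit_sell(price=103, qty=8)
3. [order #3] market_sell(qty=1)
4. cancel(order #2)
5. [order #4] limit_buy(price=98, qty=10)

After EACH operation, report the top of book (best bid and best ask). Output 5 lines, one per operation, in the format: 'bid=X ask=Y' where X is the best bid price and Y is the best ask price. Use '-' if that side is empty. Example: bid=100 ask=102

Answer: bid=- ask=-
bid=- ask=103
bid=- ask=103
bid=- ask=-
bid=98 ask=-

Derivation:
After op 1 [order #1] market_buy(qty=4): fills=none; bids=[-] asks=[-]
After op 2 [order #2] limit_sell(price=103, qty=8): fills=none; bids=[-] asks=[#2:8@103]
After op 3 [order #3] market_sell(qty=1): fills=none; bids=[-] asks=[#2:8@103]
After op 4 cancel(order #2): fills=none; bids=[-] asks=[-]
After op 5 [order #4] limit_buy(price=98, qty=10): fills=none; bids=[#4:10@98] asks=[-]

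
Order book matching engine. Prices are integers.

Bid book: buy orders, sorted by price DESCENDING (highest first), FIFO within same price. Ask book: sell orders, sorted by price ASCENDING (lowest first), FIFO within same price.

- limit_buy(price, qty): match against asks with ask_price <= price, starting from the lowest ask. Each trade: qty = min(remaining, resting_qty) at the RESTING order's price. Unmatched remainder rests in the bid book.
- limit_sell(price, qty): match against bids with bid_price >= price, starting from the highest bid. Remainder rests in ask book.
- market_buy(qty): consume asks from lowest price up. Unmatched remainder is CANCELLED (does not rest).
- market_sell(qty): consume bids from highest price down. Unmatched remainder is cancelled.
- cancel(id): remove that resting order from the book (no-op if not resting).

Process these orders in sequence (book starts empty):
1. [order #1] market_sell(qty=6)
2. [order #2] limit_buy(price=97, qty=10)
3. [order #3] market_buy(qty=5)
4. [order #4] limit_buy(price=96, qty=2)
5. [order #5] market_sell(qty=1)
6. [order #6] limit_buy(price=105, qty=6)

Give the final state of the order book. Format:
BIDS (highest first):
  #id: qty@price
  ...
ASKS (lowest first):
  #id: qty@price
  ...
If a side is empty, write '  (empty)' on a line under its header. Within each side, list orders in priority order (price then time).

Answer: BIDS (highest first):
  #6: 6@105
  #2: 9@97
  #4: 2@96
ASKS (lowest first):
  (empty)

Derivation:
After op 1 [order #1] market_sell(qty=6): fills=none; bids=[-] asks=[-]
After op 2 [order #2] limit_buy(price=97, qty=10): fills=none; bids=[#2:10@97] asks=[-]
After op 3 [order #3] market_buy(qty=5): fills=none; bids=[#2:10@97] asks=[-]
After op 4 [order #4] limit_buy(price=96, qty=2): fills=none; bids=[#2:10@97 #4:2@96] asks=[-]
After op 5 [order #5] market_sell(qty=1): fills=#2x#5:1@97; bids=[#2:9@97 #4:2@96] asks=[-]
After op 6 [order #6] limit_buy(price=105, qty=6): fills=none; bids=[#6:6@105 #2:9@97 #4:2@96] asks=[-]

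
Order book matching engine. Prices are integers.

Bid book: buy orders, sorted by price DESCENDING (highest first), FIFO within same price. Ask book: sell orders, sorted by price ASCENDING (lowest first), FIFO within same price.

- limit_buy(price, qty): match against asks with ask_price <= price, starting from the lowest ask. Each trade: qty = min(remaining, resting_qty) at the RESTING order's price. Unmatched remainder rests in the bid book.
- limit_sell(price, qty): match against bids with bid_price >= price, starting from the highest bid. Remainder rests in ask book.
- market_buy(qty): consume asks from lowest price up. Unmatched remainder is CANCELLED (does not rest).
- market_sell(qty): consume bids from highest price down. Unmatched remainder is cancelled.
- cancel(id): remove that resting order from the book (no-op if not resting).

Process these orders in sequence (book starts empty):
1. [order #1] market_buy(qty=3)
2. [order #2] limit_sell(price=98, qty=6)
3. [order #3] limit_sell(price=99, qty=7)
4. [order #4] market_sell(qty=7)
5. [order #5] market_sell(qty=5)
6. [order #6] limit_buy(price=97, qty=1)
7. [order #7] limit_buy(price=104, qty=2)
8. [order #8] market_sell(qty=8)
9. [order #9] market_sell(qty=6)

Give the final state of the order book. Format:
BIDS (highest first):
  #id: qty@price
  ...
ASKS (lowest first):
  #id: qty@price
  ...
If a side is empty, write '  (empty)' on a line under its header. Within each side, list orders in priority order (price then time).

Answer: BIDS (highest first):
  (empty)
ASKS (lowest first):
  #2: 4@98
  #3: 7@99

Derivation:
After op 1 [order #1] market_buy(qty=3): fills=none; bids=[-] asks=[-]
After op 2 [order #2] limit_sell(price=98, qty=6): fills=none; bids=[-] asks=[#2:6@98]
After op 3 [order #3] limit_sell(price=99, qty=7): fills=none; bids=[-] asks=[#2:6@98 #3:7@99]
After op 4 [order #4] market_sell(qty=7): fills=none; bids=[-] asks=[#2:6@98 #3:7@99]
After op 5 [order #5] market_sell(qty=5): fills=none; bids=[-] asks=[#2:6@98 #3:7@99]
After op 6 [order #6] limit_buy(price=97, qty=1): fills=none; bids=[#6:1@97] asks=[#2:6@98 #3:7@99]
After op 7 [order #7] limit_buy(price=104, qty=2): fills=#7x#2:2@98; bids=[#6:1@97] asks=[#2:4@98 #3:7@99]
After op 8 [order #8] market_sell(qty=8): fills=#6x#8:1@97; bids=[-] asks=[#2:4@98 #3:7@99]
After op 9 [order #9] market_sell(qty=6): fills=none; bids=[-] asks=[#2:4@98 #3:7@99]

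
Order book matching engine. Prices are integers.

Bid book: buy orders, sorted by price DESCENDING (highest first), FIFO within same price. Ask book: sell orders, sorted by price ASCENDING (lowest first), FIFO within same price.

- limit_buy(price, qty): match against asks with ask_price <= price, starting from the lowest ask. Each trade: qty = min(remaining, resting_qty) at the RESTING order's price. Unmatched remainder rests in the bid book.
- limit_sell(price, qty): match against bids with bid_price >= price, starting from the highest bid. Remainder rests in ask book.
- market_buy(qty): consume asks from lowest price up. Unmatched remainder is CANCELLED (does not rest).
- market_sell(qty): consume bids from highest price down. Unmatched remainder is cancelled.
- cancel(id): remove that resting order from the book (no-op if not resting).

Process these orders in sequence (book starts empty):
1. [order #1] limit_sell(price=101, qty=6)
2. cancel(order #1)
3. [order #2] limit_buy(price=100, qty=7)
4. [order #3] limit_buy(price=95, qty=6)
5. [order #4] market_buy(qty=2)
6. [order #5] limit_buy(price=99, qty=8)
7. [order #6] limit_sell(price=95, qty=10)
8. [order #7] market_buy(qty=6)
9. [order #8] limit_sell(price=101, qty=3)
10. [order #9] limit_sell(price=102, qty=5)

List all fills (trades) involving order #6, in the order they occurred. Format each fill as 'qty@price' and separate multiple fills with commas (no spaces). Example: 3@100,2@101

Answer: 7@100,3@99

Derivation:
After op 1 [order #1] limit_sell(price=101, qty=6): fills=none; bids=[-] asks=[#1:6@101]
After op 2 cancel(order #1): fills=none; bids=[-] asks=[-]
After op 3 [order #2] limit_buy(price=100, qty=7): fills=none; bids=[#2:7@100] asks=[-]
After op 4 [order #3] limit_buy(price=95, qty=6): fills=none; bids=[#2:7@100 #3:6@95] asks=[-]
After op 5 [order #4] market_buy(qty=2): fills=none; bids=[#2:7@100 #3:6@95] asks=[-]
After op 6 [order #5] limit_buy(price=99, qty=8): fills=none; bids=[#2:7@100 #5:8@99 #3:6@95] asks=[-]
After op 7 [order #6] limit_sell(price=95, qty=10): fills=#2x#6:7@100 #5x#6:3@99; bids=[#5:5@99 #3:6@95] asks=[-]
After op 8 [order #7] market_buy(qty=6): fills=none; bids=[#5:5@99 #3:6@95] asks=[-]
After op 9 [order #8] limit_sell(price=101, qty=3): fills=none; bids=[#5:5@99 #3:6@95] asks=[#8:3@101]
After op 10 [order #9] limit_sell(price=102, qty=5): fills=none; bids=[#5:5@99 #3:6@95] asks=[#8:3@101 #9:5@102]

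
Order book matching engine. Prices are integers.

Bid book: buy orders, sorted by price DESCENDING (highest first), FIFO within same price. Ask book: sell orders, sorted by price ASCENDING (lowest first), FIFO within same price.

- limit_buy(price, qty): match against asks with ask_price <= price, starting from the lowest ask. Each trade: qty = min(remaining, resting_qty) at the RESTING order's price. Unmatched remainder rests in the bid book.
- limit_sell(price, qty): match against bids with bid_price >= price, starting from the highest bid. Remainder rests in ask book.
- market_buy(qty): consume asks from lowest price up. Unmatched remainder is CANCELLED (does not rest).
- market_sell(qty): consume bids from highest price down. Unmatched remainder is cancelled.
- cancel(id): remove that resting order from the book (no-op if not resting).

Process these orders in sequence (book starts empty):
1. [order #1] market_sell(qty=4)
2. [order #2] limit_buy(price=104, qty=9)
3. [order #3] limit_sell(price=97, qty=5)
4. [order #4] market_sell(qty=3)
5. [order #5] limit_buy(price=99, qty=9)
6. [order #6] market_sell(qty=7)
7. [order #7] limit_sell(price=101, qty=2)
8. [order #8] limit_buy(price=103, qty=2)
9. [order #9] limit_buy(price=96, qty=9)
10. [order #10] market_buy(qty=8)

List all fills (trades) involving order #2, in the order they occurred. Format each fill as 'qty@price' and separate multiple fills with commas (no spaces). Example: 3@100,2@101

Answer: 5@104,3@104,1@104

Derivation:
After op 1 [order #1] market_sell(qty=4): fills=none; bids=[-] asks=[-]
After op 2 [order #2] limit_buy(price=104, qty=9): fills=none; bids=[#2:9@104] asks=[-]
After op 3 [order #3] limit_sell(price=97, qty=5): fills=#2x#3:5@104; bids=[#2:4@104] asks=[-]
After op 4 [order #4] market_sell(qty=3): fills=#2x#4:3@104; bids=[#2:1@104] asks=[-]
After op 5 [order #5] limit_buy(price=99, qty=9): fills=none; bids=[#2:1@104 #5:9@99] asks=[-]
After op 6 [order #6] market_sell(qty=7): fills=#2x#6:1@104 #5x#6:6@99; bids=[#5:3@99] asks=[-]
After op 7 [order #7] limit_sell(price=101, qty=2): fills=none; bids=[#5:3@99] asks=[#7:2@101]
After op 8 [order #8] limit_buy(price=103, qty=2): fills=#8x#7:2@101; bids=[#5:3@99] asks=[-]
After op 9 [order #9] limit_buy(price=96, qty=9): fills=none; bids=[#5:3@99 #9:9@96] asks=[-]
After op 10 [order #10] market_buy(qty=8): fills=none; bids=[#5:3@99 #9:9@96] asks=[-]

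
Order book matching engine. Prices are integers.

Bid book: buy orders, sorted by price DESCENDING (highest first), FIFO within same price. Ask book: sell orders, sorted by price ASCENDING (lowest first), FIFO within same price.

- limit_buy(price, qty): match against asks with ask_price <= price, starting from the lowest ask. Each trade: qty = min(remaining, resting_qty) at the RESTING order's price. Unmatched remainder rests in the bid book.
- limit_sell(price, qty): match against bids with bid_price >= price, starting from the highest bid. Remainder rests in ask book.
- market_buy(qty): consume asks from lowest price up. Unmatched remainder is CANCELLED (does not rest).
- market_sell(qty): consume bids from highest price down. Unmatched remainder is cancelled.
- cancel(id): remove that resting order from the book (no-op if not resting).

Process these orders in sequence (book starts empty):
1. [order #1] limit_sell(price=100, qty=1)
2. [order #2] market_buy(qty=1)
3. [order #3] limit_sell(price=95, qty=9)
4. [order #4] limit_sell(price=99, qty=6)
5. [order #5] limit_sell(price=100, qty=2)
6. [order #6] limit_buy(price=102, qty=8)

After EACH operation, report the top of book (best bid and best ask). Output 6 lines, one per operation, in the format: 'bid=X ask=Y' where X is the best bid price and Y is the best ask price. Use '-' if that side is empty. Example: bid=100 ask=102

After op 1 [order #1] limit_sell(price=100, qty=1): fills=none; bids=[-] asks=[#1:1@100]
After op 2 [order #2] market_buy(qty=1): fills=#2x#1:1@100; bids=[-] asks=[-]
After op 3 [order #3] limit_sell(price=95, qty=9): fills=none; bids=[-] asks=[#3:9@95]
After op 4 [order #4] limit_sell(price=99, qty=6): fills=none; bids=[-] asks=[#3:9@95 #4:6@99]
After op 5 [order #5] limit_sell(price=100, qty=2): fills=none; bids=[-] asks=[#3:9@95 #4:6@99 #5:2@100]
After op 6 [order #6] limit_buy(price=102, qty=8): fills=#6x#3:8@95; bids=[-] asks=[#3:1@95 #4:6@99 #5:2@100]

Answer: bid=- ask=100
bid=- ask=-
bid=- ask=95
bid=- ask=95
bid=- ask=95
bid=- ask=95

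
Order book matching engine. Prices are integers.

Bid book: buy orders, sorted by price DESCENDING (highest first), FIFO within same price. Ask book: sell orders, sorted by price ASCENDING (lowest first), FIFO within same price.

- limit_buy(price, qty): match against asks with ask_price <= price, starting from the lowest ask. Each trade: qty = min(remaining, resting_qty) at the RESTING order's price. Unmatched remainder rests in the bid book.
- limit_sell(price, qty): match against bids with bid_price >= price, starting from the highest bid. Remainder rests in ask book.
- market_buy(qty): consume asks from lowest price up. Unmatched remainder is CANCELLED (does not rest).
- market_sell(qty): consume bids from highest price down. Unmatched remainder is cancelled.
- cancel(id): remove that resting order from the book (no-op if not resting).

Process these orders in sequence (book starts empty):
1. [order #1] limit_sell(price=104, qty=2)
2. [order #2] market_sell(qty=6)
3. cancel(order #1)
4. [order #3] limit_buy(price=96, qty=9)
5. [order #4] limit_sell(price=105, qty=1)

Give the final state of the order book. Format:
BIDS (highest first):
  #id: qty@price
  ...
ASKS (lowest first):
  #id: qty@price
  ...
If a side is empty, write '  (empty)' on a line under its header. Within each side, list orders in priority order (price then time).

Answer: BIDS (highest first):
  #3: 9@96
ASKS (lowest first):
  #4: 1@105

Derivation:
After op 1 [order #1] limit_sell(price=104, qty=2): fills=none; bids=[-] asks=[#1:2@104]
After op 2 [order #2] market_sell(qty=6): fills=none; bids=[-] asks=[#1:2@104]
After op 3 cancel(order #1): fills=none; bids=[-] asks=[-]
After op 4 [order #3] limit_buy(price=96, qty=9): fills=none; bids=[#3:9@96] asks=[-]
After op 5 [order #4] limit_sell(price=105, qty=1): fills=none; bids=[#3:9@96] asks=[#4:1@105]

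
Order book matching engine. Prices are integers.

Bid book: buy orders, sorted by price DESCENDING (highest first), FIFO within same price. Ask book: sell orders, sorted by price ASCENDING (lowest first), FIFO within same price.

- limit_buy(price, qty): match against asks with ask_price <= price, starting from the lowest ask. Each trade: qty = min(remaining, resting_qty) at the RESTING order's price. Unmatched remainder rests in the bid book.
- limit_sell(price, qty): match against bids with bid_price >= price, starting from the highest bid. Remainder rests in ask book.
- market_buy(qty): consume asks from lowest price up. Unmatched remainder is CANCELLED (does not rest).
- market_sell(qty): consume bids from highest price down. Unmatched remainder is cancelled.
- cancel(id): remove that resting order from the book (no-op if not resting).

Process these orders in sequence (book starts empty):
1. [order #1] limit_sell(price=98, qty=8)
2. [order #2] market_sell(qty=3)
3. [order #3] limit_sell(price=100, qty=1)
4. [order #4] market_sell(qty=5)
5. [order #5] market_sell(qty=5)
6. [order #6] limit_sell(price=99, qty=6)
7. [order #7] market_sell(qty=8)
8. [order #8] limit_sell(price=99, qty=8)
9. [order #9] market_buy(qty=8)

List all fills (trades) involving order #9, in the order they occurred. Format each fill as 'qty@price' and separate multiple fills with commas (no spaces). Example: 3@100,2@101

After op 1 [order #1] limit_sell(price=98, qty=8): fills=none; bids=[-] asks=[#1:8@98]
After op 2 [order #2] market_sell(qty=3): fills=none; bids=[-] asks=[#1:8@98]
After op 3 [order #3] limit_sell(price=100, qty=1): fills=none; bids=[-] asks=[#1:8@98 #3:1@100]
After op 4 [order #4] market_sell(qty=5): fills=none; bids=[-] asks=[#1:8@98 #3:1@100]
After op 5 [order #5] market_sell(qty=5): fills=none; bids=[-] asks=[#1:8@98 #3:1@100]
After op 6 [order #6] limit_sell(price=99, qty=6): fills=none; bids=[-] asks=[#1:8@98 #6:6@99 #3:1@100]
After op 7 [order #7] market_sell(qty=8): fills=none; bids=[-] asks=[#1:8@98 #6:6@99 #3:1@100]
After op 8 [order #8] limit_sell(price=99, qty=8): fills=none; bids=[-] asks=[#1:8@98 #6:6@99 #8:8@99 #3:1@100]
After op 9 [order #9] market_buy(qty=8): fills=#9x#1:8@98; bids=[-] asks=[#6:6@99 #8:8@99 #3:1@100]

Answer: 8@98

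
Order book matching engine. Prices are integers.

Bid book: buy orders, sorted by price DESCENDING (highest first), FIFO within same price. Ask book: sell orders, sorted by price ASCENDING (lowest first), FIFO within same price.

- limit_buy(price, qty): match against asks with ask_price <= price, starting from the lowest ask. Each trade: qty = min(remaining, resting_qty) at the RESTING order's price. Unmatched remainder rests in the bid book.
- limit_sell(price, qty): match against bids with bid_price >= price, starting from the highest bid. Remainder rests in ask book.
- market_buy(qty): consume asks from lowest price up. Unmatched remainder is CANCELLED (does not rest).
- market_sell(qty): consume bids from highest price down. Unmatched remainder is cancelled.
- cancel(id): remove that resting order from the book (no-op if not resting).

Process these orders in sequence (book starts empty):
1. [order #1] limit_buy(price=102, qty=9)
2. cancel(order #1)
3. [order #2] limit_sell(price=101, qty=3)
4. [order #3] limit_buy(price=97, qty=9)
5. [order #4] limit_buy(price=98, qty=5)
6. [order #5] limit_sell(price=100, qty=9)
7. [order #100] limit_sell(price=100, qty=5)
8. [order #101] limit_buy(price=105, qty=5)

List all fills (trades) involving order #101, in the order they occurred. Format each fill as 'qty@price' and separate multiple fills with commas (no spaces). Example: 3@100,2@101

Answer: 5@100

Derivation:
After op 1 [order #1] limit_buy(price=102, qty=9): fills=none; bids=[#1:9@102] asks=[-]
After op 2 cancel(order #1): fills=none; bids=[-] asks=[-]
After op 3 [order #2] limit_sell(price=101, qty=3): fills=none; bids=[-] asks=[#2:3@101]
After op 4 [order #3] limit_buy(price=97, qty=9): fills=none; bids=[#3:9@97] asks=[#2:3@101]
After op 5 [order #4] limit_buy(price=98, qty=5): fills=none; bids=[#4:5@98 #3:9@97] asks=[#2:3@101]
After op 6 [order #5] limit_sell(price=100, qty=9): fills=none; bids=[#4:5@98 #3:9@97] asks=[#5:9@100 #2:3@101]
After op 7 [order #100] limit_sell(price=100, qty=5): fills=none; bids=[#4:5@98 #3:9@97] asks=[#5:9@100 #100:5@100 #2:3@101]
After op 8 [order #101] limit_buy(price=105, qty=5): fills=#101x#5:5@100; bids=[#4:5@98 #3:9@97] asks=[#5:4@100 #100:5@100 #2:3@101]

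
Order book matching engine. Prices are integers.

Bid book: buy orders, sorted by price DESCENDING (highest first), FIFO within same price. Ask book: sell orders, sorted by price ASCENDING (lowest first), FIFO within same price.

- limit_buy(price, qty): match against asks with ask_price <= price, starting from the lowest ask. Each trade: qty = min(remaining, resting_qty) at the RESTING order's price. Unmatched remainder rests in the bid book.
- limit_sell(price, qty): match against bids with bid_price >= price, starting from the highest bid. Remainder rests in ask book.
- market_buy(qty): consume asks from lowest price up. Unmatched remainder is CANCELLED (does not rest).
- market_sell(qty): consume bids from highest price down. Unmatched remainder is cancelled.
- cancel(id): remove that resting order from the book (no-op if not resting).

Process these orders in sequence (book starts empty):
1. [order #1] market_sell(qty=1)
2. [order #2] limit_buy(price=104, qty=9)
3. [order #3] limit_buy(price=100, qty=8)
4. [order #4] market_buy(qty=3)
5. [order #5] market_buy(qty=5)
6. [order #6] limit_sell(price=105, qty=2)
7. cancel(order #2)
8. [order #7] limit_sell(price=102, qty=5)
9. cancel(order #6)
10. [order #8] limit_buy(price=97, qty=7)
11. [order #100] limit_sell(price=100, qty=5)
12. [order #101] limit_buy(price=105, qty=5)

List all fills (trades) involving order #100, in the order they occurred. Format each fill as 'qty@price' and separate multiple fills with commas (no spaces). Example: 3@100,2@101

After op 1 [order #1] market_sell(qty=1): fills=none; bids=[-] asks=[-]
After op 2 [order #2] limit_buy(price=104, qty=9): fills=none; bids=[#2:9@104] asks=[-]
After op 3 [order #3] limit_buy(price=100, qty=8): fills=none; bids=[#2:9@104 #3:8@100] asks=[-]
After op 4 [order #4] market_buy(qty=3): fills=none; bids=[#2:9@104 #3:8@100] asks=[-]
After op 5 [order #5] market_buy(qty=5): fills=none; bids=[#2:9@104 #3:8@100] asks=[-]
After op 6 [order #6] limit_sell(price=105, qty=2): fills=none; bids=[#2:9@104 #3:8@100] asks=[#6:2@105]
After op 7 cancel(order #2): fills=none; bids=[#3:8@100] asks=[#6:2@105]
After op 8 [order #7] limit_sell(price=102, qty=5): fills=none; bids=[#3:8@100] asks=[#7:5@102 #6:2@105]
After op 9 cancel(order #6): fills=none; bids=[#3:8@100] asks=[#7:5@102]
After op 10 [order #8] limit_buy(price=97, qty=7): fills=none; bids=[#3:8@100 #8:7@97] asks=[#7:5@102]
After op 11 [order #100] limit_sell(price=100, qty=5): fills=#3x#100:5@100; bids=[#3:3@100 #8:7@97] asks=[#7:5@102]
After op 12 [order #101] limit_buy(price=105, qty=5): fills=#101x#7:5@102; bids=[#3:3@100 #8:7@97] asks=[-]

Answer: 5@100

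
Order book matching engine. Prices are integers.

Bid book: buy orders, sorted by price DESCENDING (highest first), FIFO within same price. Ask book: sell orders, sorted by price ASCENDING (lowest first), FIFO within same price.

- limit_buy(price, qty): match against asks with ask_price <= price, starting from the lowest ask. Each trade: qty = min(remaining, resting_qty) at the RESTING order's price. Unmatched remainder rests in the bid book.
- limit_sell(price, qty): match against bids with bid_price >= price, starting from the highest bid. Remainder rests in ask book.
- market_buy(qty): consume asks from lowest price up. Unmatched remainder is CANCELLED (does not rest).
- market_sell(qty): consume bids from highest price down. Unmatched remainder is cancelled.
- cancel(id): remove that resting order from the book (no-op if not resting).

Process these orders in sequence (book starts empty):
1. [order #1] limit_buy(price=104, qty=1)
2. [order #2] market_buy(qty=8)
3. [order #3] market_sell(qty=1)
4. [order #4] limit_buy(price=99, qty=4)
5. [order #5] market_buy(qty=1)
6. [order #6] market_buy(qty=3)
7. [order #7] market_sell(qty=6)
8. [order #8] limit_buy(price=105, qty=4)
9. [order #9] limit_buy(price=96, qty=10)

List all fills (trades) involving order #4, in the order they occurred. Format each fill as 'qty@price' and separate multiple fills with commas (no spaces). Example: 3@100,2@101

After op 1 [order #1] limit_buy(price=104, qty=1): fills=none; bids=[#1:1@104] asks=[-]
After op 2 [order #2] market_buy(qty=8): fills=none; bids=[#1:1@104] asks=[-]
After op 3 [order #3] market_sell(qty=1): fills=#1x#3:1@104; bids=[-] asks=[-]
After op 4 [order #4] limit_buy(price=99, qty=4): fills=none; bids=[#4:4@99] asks=[-]
After op 5 [order #5] market_buy(qty=1): fills=none; bids=[#4:4@99] asks=[-]
After op 6 [order #6] market_buy(qty=3): fills=none; bids=[#4:4@99] asks=[-]
After op 7 [order #7] market_sell(qty=6): fills=#4x#7:4@99; bids=[-] asks=[-]
After op 8 [order #8] limit_buy(price=105, qty=4): fills=none; bids=[#8:4@105] asks=[-]
After op 9 [order #9] limit_buy(price=96, qty=10): fills=none; bids=[#8:4@105 #9:10@96] asks=[-]

Answer: 4@99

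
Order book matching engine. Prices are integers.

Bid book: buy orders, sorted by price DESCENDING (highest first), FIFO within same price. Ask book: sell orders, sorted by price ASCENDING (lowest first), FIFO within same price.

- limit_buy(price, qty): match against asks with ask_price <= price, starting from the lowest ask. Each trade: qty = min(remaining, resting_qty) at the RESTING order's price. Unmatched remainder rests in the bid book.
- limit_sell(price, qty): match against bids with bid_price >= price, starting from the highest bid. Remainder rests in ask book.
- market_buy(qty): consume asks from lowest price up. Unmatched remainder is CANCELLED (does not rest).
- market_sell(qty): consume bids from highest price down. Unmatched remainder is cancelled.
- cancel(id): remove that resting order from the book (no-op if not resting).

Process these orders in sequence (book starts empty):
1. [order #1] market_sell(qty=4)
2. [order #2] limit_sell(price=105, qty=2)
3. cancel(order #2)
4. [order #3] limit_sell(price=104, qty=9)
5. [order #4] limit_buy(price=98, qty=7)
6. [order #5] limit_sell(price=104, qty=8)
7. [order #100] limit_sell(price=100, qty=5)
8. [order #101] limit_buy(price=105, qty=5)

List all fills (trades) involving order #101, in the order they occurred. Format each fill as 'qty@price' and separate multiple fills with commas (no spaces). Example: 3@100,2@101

Answer: 5@100

Derivation:
After op 1 [order #1] market_sell(qty=4): fills=none; bids=[-] asks=[-]
After op 2 [order #2] limit_sell(price=105, qty=2): fills=none; bids=[-] asks=[#2:2@105]
After op 3 cancel(order #2): fills=none; bids=[-] asks=[-]
After op 4 [order #3] limit_sell(price=104, qty=9): fills=none; bids=[-] asks=[#3:9@104]
After op 5 [order #4] limit_buy(price=98, qty=7): fills=none; bids=[#4:7@98] asks=[#3:9@104]
After op 6 [order #5] limit_sell(price=104, qty=8): fills=none; bids=[#4:7@98] asks=[#3:9@104 #5:8@104]
After op 7 [order #100] limit_sell(price=100, qty=5): fills=none; bids=[#4:7@98] asks=[#100:5@100 #3:9@104 #5:8@104]
After op 8 [order #101] limit_buy(price=105, qty=5): fills=#101x#100:5@100; bids=[#4:7@98] asks=[#3:9@104 #5:8@104]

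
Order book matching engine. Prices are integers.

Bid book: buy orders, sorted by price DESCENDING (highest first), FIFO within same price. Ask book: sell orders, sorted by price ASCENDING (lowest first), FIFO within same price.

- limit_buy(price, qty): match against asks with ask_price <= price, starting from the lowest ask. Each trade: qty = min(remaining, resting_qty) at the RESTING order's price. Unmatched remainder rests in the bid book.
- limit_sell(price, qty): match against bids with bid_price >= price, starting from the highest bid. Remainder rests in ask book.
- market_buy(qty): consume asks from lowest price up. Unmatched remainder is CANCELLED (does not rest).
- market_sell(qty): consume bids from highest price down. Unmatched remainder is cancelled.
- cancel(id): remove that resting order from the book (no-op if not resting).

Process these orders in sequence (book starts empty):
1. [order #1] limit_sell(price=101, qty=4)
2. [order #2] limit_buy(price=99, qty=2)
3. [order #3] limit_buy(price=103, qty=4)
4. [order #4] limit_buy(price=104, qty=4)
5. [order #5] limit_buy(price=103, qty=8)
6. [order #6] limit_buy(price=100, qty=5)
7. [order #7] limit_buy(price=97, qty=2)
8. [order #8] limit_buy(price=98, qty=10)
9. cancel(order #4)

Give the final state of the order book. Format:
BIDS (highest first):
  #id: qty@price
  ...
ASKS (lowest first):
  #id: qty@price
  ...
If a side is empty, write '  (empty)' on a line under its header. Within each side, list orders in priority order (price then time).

After op 1 [order #1] limit_sell(price=101, qty=4): fills=none; bids=[-] asks=[#1:4@101]
After op 2 [order #2] limit_buy(price=99, qty=2): fills=none; bids=[#2:2@99] asks=[#1:4@101]
After op 3 [order #3] limit_buy(price=103, qty=4): fills=#3x#1:4@101; bids=[#2:2@99] asks=[-]
After op 4 [order #4] limit_buy(price=104, qty=4): fills=none; bids=[#4:4@104 #2:2@99] asks=[-]
After op 5 [order #5] limit_buy(price=103, qty=8): fills=none; bids=[#4:4@104 #5:8@103 #2:2@99] asks=[-]
After op 6 [order #6] limit_buy(price=100, qty=5): fills=none; bids=[#4:4@104 #5:8@103 #6:5@100 #2:2@99] asks=[-]
After op 7 [order #7] limit_buy(price=97, qty=2): fills=none; bids=[#4:4@104 #5:8@103 #6:5@100 #2:2@99 #7:2@97] asks=[-]
After op 8 [order #8] limit_buy(price=98, qty=10): fills=none; bids=[#4:4@104 #5:8@103 #6:5@100 #2:2@99 #8:10@98 #7:2@97] asks=[-]
After op 9 cancel(order #4): fills=none; bids=[#5:8@103 #6:5@100 #2:2@99 #8:10@98 #7:2@97] asks=[-]

Answer: BIDS (highest first):
  #5: 8@103
  #6: 5@100
  #2: 2@99
  #8: 10@98
  #7: 2@97
ASKS (lowest first):
  (empty)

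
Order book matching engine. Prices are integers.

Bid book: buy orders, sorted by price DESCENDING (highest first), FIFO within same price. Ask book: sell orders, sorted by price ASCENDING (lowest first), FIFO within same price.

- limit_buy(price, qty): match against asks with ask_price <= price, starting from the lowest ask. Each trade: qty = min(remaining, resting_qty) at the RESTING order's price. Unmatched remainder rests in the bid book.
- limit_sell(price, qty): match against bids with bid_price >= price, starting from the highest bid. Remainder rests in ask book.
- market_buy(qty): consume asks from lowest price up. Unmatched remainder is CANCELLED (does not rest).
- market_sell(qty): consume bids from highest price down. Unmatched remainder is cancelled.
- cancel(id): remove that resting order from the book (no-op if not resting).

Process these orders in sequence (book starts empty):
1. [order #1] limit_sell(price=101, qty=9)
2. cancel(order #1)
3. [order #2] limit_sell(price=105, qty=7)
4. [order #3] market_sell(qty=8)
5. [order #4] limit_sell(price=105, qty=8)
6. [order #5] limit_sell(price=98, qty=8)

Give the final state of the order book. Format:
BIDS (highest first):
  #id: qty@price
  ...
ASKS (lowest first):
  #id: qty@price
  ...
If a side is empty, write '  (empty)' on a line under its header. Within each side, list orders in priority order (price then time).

After op 1 [order #1] limit_sell(price=101, qty=9): fills=none; bids=[-] asks=[#1:9@101]
After op 2 cancel(order #1): fills=none; bids=[-] asks=[-]
After op 3 [order #2] limit_sell(price=105, qty=7): fills=none; bids=[-] asks=[#2:7@105]
After op 4 [order #3] market_sell(qty=8): fills=none; bids=[-] asks=[#2:7@105]
After op 5 [order #4] limit_sell(price=105, qty=8): fills=none; bids=[-] asks=[#2:7@105 #4:8@105]
After op 6 [order #5] limit_sell(price=98, qty=8): fills=none; bids=[-] asks=[#5:8@98 #2:7@105 #4:8@105]

Answer: BIDS (highest first):
  (empty)
ASKS (lowest first):
  #5: 8@98
  #2: 7@105
  #4: 8@105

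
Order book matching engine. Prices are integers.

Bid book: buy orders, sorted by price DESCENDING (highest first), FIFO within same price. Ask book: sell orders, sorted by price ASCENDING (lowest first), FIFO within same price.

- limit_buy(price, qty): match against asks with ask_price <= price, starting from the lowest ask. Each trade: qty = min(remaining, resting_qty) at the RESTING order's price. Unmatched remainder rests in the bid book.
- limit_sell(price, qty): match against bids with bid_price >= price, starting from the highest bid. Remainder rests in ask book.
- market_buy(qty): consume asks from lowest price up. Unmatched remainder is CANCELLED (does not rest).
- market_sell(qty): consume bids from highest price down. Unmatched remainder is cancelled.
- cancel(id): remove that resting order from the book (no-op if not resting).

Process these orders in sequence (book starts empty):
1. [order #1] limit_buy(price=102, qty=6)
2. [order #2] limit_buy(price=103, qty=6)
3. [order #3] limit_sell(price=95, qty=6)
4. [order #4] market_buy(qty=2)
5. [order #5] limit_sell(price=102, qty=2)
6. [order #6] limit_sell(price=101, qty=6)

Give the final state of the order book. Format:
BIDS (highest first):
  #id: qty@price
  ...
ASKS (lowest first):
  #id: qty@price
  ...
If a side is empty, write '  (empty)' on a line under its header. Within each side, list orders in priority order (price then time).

Answer: BIDS (highest first):
  (empty)
ASKS (lowest first):
  #6: 2@101

Derivation:
After op 1 [order #1] limit_buy(price=102, qty=6): fills=none; bids=[#1:6@102] asks=[-]
After op 2 [order #2] limit_buy(price=103, qty=6): fills=none; bids=[#2:6@103 #1:6@102] asks=[-]
After op 3 [order #3] limit_sell(price=95, qty=6): fills=#2x#3:6@103; bids=[#1:6@102] asks=[-]
After op 4 [order #4] market_buy(qty=2): fills=none; bids=[#1:6@102] asks=[-]
After op 5 [order #5] limit_sell(price=102, qty=2): fills=#1x#5:2@102; bids=[#1:4@102] asks=[-]
After op 6 [order #6] limit_sell(price=101, qty=6): fills=#1x#6:4@102; bids=[-] asks=[#6:2@101]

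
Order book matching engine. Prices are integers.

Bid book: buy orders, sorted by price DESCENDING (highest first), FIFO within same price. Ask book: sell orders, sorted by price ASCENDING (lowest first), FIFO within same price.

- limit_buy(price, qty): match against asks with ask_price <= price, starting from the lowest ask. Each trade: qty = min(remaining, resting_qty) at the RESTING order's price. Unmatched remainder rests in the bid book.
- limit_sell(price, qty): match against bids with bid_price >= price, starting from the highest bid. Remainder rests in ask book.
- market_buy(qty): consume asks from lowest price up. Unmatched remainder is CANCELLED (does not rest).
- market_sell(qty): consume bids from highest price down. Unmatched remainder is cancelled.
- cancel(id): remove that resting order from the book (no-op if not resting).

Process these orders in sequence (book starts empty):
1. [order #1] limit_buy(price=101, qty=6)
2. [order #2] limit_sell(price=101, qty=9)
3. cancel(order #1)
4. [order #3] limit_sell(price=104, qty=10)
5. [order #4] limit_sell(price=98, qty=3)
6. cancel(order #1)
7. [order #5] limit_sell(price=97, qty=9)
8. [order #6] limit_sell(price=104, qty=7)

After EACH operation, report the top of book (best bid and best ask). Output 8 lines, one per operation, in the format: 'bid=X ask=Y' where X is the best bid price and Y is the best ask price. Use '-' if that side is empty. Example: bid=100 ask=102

Answer: bid=101 ask=-
bid=- ask=101
bid=- ask=101
bid=- ask=101
bid=- ask=98
bid=- ask=98
bid=- ask=97
bid=- ask=97

Derivation:
After op 1 [order #1] limit_buy(price=101, qty=6): fills=none; bids=[#1:6@101] asks=[-]
After op 2 [order #2] limit_sell(price=101, qty=9): fills=#1x#2:6@101; bids=[-] asks=[#2:3@101]
After op 3 cancel(order #1): fills=none; bids=[-] asks=[#2:3@101]
After op 4 [order #3] limit_sell(price=104, qty=10): fills=none; bids=[-] asks=[#2:3@101 #3:10@104]
After op 5 [order #4] limit_sell(price=98, qty=3): fills=none; bids=[-] asks=[#4:3@98 #2:3@101 #3:10@104]
After op 6 cancel(order #1): fills=none; bids=[-] asks=[#4:3@98 #2:3@101 #3:10@104]
After op 7 [order #5] limit_sell(price=97, qty=9): fills=none; bids=[-] asks=[#5:9@97 #4:3@98 #2:3@101 #3:10@104]
After op 8 [order #6] limit_sell(price=104, qty=7): fills=none; bids=[-] asks=[#5:9@97 #4:3@98 #2:3@101 #3:10@104 #6:7@104]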